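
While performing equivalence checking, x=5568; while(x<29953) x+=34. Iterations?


Step 1: x goes from 5568 toward 29953 by 34; the body runs while x<29953, so iterations = ceil((bound-start)/step)
Step 2: Distance=24385
Step 3: ceil(24385/34)=718

718


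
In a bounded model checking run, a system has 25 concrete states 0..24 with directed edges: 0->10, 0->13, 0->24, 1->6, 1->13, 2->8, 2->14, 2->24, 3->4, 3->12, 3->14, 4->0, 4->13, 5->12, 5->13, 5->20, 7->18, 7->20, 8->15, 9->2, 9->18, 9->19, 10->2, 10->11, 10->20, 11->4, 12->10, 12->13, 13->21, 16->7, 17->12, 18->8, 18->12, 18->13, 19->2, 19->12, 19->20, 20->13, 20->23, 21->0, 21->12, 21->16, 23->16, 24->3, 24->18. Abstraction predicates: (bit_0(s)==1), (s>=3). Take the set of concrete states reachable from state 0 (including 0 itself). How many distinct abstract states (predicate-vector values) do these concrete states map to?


BFS from 0:
Concrete reachable: {0, 2, 3, 4, 7, 8, 10, 11, 12, 13, 14, 15, 16, 18, 20, 21, 23, 24}
Abstract via predicates (bit_0(s)==1), (s>=3):
  (0,0) <- {0, 2}
  (0,1) <- {4, 8, 10, 12, 14, 16, 18, 20, 24}
  (1,1) <- {3, 7, 11, 13, 15, 21, 23}
Distinct abstract states = 3

3


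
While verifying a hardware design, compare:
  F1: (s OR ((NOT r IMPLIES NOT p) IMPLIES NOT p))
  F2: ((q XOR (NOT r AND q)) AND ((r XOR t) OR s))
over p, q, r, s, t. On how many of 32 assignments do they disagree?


F1 = (s OR ((NOT r IMPLIES NOT p) IMPLIES NOT p))
F2 = ((q XOR (NOT r AND q)) AND ((r XOR t) OR s))
Evaluate both on each of 32 rows (bits = p,q,r,s,t):
  row 0 [00000]: F1=1 F2=0 (differ) -> 1
  row 1 [00001]: F1=1 F2=0 (differ) -> 1
  row 2 [00010]: F1=1 F2=0 (differ) -> 1
  row 3 [00011]: F1=1 F2=0 (differ) -> 1
  row 4 [00100]: F1=1 F2=0 (differ) -> 1
  row 5 [00101]: F1=1 F2=0 (differ) -> 1
  row 6 [00110]: F1=1 F2=0 (differ) -> 1
  row 7 [00111]: F1=1 F2=0 (differ) -> 1
  row 8 [01000]: F1=1 F2=0 (differ) -> 1
  row 9 [01001]: F1=1 F2=0 (differ) -> 1
  row 10 [01010]: F1=1 F2=0 (differ) -> 1
  row 11 [01011]: F1=1 F2=0 (differ) -> 1
  row 12 [01100]: F1=1 F2=1 -> 0
  row 13 [01101]: F1=1 F2=0 (differ) -> 1
  row 14 [01110]: F1=1 F2=1 -> 0
  row 15 [01111]: F1=1 F2=1 -> 0
  row 16 [10000]: F1=1 F2=0 (differ) -> 1
  row 17 [10001]: F1=1 F2=0 (differ) -> 1
  row 18 [10010]: F1=1 F2=0 (differ) -> 1
  row 19 [10011]: F1=1 F2=0 (differ) -> 1
  row 20 [10100]: F1=0 F2=0 -> 0
  row 21 [10101]: F1=0 F2=0 -> 0
  row 22 [10110]: F1=1 F2=0 (differ) -> 1
  row 23 [10111]: F1=1 F2=0 (differ) -> 1
  row 24 [11000]: F1=1 F2=0 (differ) -> 1
  row 25 [11001]: F1=1 F2=0 (differ) -> 1
  row 26 [11010]: F1=1 F2=0 (differ) -> 1
  row 27 [11011]: F1=1 F2=0 (differ) -> 1
  row 28 [11100]: F1=0 F2=1 (differ) -> 1
  row 29 [11101]: F1=0 F2=0 -> 0
  row 30 [11110]: F1=1 F2=1 -> 0
  row 31 [11111]: F1=1 F2=1 -> 0
Full result column, 8 rows per line (p,q fixed per line; r,s,t runs 000..111 left to right):
  rows 0-7 [p,q=00]: 11111111  (ones: 8)
  rows 8-15 [p,q=01]: 11110100  (ones: 5)
  rows 16-23 [p,q=10]: 11110011  (ones: 6)
  rows 24-31 [p,q=11]: 11111000  (ones: 5)
Disagreements = 8+5+6+5 = 24

24


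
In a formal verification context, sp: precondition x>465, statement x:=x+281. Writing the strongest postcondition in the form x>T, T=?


Formula: sp(P, x:=E) = exists old_x. (x = E[old_x/x]) AND P[old_x/x] (old_x is the value of x before the assignment; eliminate old_x by solving x = E[old_x/x] for old_x)
Step 1: Precondition P: x>465, i.e. old_x > 465
Step 2: Assignment gives x = old_x + 281, so old_x = x - 281
Step 3: Substitute into P: x - 281 > 465
Step 4: Simplify: x > 465+281 = 746

746


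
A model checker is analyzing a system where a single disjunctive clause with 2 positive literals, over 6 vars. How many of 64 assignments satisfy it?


Step 1: Total=2^6=64
Step 2: Unsat when all 2 false: 2^4=16
Step 3: Sat=64-16=48

48


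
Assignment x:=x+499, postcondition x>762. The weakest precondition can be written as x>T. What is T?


Formula: wp(x:=E, P) = P[E/x] (substitute E for x in postcondition)
Step 1: Postcondition: x>762
Step 2: Substitute x+499 for x: x+499>762
Step 3: Solve for x: x > 762-499 = 263

263


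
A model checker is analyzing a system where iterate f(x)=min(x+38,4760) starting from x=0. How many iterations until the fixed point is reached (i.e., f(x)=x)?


Step 1: x=0, cap=4760, increment=38
Step 2: x grows by 38 each step until capped at 4760; fixed point is x=4760
Step 3: iterations = ceil(4760/38) = 126

126


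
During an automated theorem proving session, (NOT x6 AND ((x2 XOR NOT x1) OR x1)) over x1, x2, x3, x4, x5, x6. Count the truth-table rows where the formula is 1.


Formula: (NOT x6 AND ((x2 XOR NOT x1) OR x1)) over 6 vars (64 rows)
Evaluate each row (x1, x2, x3, x4, x5, x6 as bits, MSB first):
  row 0 [000000]: (NOT 0 AND ((0 XOR NOT 0) OR 0)) -> 1
  row 1 [000001]: (NOT 1 AND ((0 XOR NOT 0) OR 0)) -> 0
  row 2 [000010]: (NOT 0 AND ((0 XOR NOT 0) OR 0)) -> 1
  row 3 [000011]: (NOT 1 AND ((0 XOR NOT 0) OR 0)) -> 0
  row 4 [000100]: (NOT 0 AND ((0 XOR NOT 0) OR 0)) -> 1
  (every remaining row is evaluated the same way; all 64 results are listed next)
Full result column, 8 rows per line (x1,x2,x3 fixed per line; x4,x5,x6 runs 000..111 left to right):
  rows 0-7 [x1,x2,x3=000]: 10101010  (ones: 4)
  rows 8-15 [x1,x2,x3=001]: 10101010  (ones: 4)
  rows 16-23 [x1,x2,x3=010]: 00000000  (ones: 0)
  rows 24-31 [x1,x2,x3=011]: 00000000  (ones: 0)
  rows 32-39 [x1,x2,x3=100]: 10101010  (ones: 4)
  rows 40-47 [x1,x2,x3=101]: 10101010  (ones: 4)
  rows 48-55 [x1,x2,x3=110]: 10101010  (ones: 4)
  rows 56-63 [x1,x2,x3=111]: 10101010  (ones: 4)
Count of 1-rows = 4+4+0+0+4+4+4+4 = 24

24


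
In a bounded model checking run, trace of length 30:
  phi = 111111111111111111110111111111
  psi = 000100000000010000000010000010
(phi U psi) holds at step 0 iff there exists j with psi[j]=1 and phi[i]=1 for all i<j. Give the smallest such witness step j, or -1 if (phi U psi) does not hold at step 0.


(phi U psi) at 0: need smallest j with psi[j]=1 and phi[i]=1 for all i in [0,j).
Scan from step 0:
  step 0: phi=1, psi=0 -> continue
  step 1: phi=1, psi=0 -> continue
  step 2: phi=1, psi=0 -> continue
  step 3: psi=1 and phi held for [0,3) -> witness found
Witness step = 3

3


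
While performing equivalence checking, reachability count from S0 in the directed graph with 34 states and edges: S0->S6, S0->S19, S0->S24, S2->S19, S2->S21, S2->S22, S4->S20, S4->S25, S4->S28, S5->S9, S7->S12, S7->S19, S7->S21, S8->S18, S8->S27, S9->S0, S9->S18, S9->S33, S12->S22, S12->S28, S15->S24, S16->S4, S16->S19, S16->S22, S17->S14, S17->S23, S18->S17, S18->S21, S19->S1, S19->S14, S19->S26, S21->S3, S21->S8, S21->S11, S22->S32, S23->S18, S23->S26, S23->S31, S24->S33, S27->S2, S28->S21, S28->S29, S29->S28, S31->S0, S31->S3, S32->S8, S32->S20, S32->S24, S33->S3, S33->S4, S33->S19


BFS from S0:
  layer 0: {S0}
  layer 1: {S6, S19, S24}
  layer 2: {S1, S14, S26, S33}
  layer 3: {S3, S4}
  layer 4: {S20, S25, S28}
  layer 5: {S21, S29}
  layer 6: {S8, S11}
  layer 7: {S18, S27}
  layer 8: {S2, S17}
  layer 9: {S22, S23}
  layer 10: {S31, S32}
Reachable set: {S0, S1, S2, S3, S4, S6, S8, S11, S14, S17, S18, S19, S20, S21, S22, S23, S24, S25, S26, S27, S28, S29, S31, S32, S33}
Count = 25

25


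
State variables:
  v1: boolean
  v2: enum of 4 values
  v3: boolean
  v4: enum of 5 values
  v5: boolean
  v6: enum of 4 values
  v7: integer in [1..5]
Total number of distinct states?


State space = product of domain sizes of all variables.
Domain sizes:
  v1 (boolean): 2
  v2 (enum of 4 values): 4
  v3 (boolean): 2
  v4 (enum of 5 values): 5
  v5 (boolean): 2
  v6 (enum of 4 values): 4
  v7 (integer in [1..5]): 5
Product = 2 * 4 * 2 * 5 * 2 * 4 * 5 = 3200

3200


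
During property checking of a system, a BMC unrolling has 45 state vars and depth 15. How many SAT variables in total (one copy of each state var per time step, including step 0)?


BMC unrolls to depth k, creating one copy of each state var for steps 0..k.
Step count = 15 + 1 = 16 (steps 0 through 15)
Vars per step = 45
Total = 45 * 16 = 720

720


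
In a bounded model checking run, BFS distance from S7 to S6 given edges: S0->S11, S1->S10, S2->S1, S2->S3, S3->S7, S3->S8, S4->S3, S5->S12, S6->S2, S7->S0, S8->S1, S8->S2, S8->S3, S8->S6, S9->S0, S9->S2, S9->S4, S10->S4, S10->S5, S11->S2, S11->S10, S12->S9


BFS layer-by-layer from S7:
  dist 0: {S7}
  dist 1: {S0}
  dist 2: {S11}
  dist 3: {S2, S10}
  dist 4: {S1, S3, S4, S5}
  dist 5: {S8, S12}
  dist 6: {S6, S9}
  -> S6 reached at distance 6
Shortest path length = 6

6


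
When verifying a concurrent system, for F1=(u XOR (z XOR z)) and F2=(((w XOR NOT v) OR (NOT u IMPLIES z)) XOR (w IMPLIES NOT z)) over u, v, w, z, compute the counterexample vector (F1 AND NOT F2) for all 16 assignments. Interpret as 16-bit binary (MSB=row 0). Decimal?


F1 = (u XOR (z XOR z))
F2 = (((w XOR NOT v) OR (NOT u IMPLIES z)) XOR (w IMPLIES NOT z))
Counterexample to F1=>F2 is where F1=1 and F2=0.
Evaluate each row (bits = u,v,w,z, MSB first):
  row 0 [0000]: F1=0 F2=0 -> F1&~F2 -> 0
  row 1 [0001]: F1=0 F2=0 -> F1&~F2 -> 0
  row 2 [0010]: F1=0 F2=1 -> F1&~F2 -> 0
  row 3 [0011]: F1=0 F2=1 -> F1&~F2 -> 0
  row 4 [0100]: F1=0 F2=1 -> F1&~F2 -> 0
  row 5 [0101]: F1=0 F2=0 -> F1&~F2 -> 0
  row 6 [0110]: F1=0 F2=0 -> F1&~F2 -> 0
  row 7 [0111]: F1=0 F2=1 -> F1&~F2 -> 0
  row 8 [1000]: F1=1 F2=0 -> F1&~F2 -> 1
  row 9 [1001]: F1=1 F2=0 -> F1&~F2 -> 1
  row 10 [1010]: F1=1 F2=0 -> F1&~F2 -> 1
  row 11 [1011]: F1=1 F2=1 -> F1&~F2 -> 0
  row 12 [1100]: F1=1 F2=0 -> F1&~F2 -> 1
  row 13 [1101]: F1=1 F2=0 -> F1&~F2 -> 1
  row 14 [1110]: F1=1 F2=0 -> F1&~F2 -> 1
  row 15 [1111]: F1=1 F2=1 -> F1&~F2 -> 0
Full result column, 4 rows per line (u,v fixed per line; w,z runs 00..11 left to right):
  rows 0-3 [u,v=00]: 0000  = hex 0
  rows 4-7 [u,v=01]: 0000  = hex 0
  rows 8-11 [u,v=10]: 1110  = hex E
  rows 12-15 [u,v=11]: 1110  = hex E
Counterexample vector (row 0 .. row 15) = 0000000011101110
Output column grouped in 4s = 0000 0000 1110 1110 = 0x00EE
Convert to decimal digit by digit (value = value*16 + digit):
  0 -> 0
  0*16 + 0 = 0
  0*16 + 14 (E) = 14
  14*16 + 14 (E) = 238
Decimal = 238

238


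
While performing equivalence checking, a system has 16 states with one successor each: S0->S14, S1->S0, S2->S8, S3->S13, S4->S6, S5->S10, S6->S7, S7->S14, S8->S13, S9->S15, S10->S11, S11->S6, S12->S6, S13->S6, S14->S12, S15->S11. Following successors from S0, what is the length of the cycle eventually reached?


Trace from S0 until a state repeats:
  S0 -> S14 -> S12 -> S6 -> S7 -> S14
S14 first seen at step 1, revisited at step 5.
Cycle length = 5 - 1 = 4

4


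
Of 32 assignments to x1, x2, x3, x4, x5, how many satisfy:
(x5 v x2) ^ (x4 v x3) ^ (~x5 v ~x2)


CNF with 3 clauses over 5 vars (32 assignments).
An assignment satisfies CNF iff every clause has >=1 true literal.
Check each row (bits = x1,x2,x3,x4,x5; clause T/F shown):
  row 0 [00000]: clauses=FFT -> 0
  row 1 [00001]: clauses=TFT -> 0
  row 2 [00010]: clauses=FTT -> 0
  row 3 [00011]: clauses=TTT -> 1
  row 4 [00100]: clauses=FTT -> 0
  row 5 [00101]: clauses=TTT -> 1
  row 6 [00110]: clauses=FTT -> 0
  row 7 [00111]: clauses=TTT -> 1
  row 8 [01000]: clauses=TFT -> 0
  row 9 [01001]: clauses=TFF -> 0
  row 10 [01010]: clauses=TTT -> 1
  row 11 [01011]: clauses=TTF -> 0
  row 12 [01100]: clauses=TTT -> 1
  row 13 [01101]: clauses=TTF -> 0
  row 14 [01110]: clauses=TTT -> 1
  row 15 [01111]: clauses=TTF -> 0
  row 16 [10000]: clauses=FFT -> 0
  row 17 [10001]: clauses=TFT -> 0
  row 18 [10010]: clauses=FTT -> 0
  row 19 [10011]: clauses=TTT -> 1
  row 20 [10100]: clauses=FTT -> 0
  row 21 [10101]: clauses=TTT -> 1
  row 22 [10110]: clauses=FTT -> 0
  row 23 [10111]: clauses=TTT -> 1
  row 24 [11000]: clauses=TFT -> 0
  row 25 [11001]: clauses=TFF -> 0
  row 26 [11010]: clauses=TTT -> 1
  row 27 [11011]: clauses=TTF -> 0
  row 28 [11100]: clauses=TTT -> 1
  row 29 [11101]: clauses=TTF -> 0
  row 30 [11110]: clauses=TTT -> 1
  row 31 [11111]: clauses=TTF -> 0
Full result column, 8 rows per line (x1,x2 fixed per line; x3,x4,x5 runs 000..111 left to right):
  rows 0-7 [x1,x2=00]: 00010101  (ones: 3)
  rows 8-15 [x1,x2=01]: 00101010  (ones: 3)
  rows 16-23 [x1,x2=10]: 00010101  (ones: 3)
  rows 24-31 [x1,x2=11]: 00101010  (ones: 3)
Satisfying assignments = 3+3+3+3 = 12

12


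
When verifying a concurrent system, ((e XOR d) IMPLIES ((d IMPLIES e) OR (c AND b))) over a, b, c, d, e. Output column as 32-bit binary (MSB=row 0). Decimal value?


Formula: ((e XOR d) IMPLIES ((d IMPLIES e) OR (c AND b))) over a, b, c, d, e (32 rows)
Evaluate each row (bits = a,b,c,d,e, MSB first):
  row 0 [00000]: ((0 XOR 0) IMPLIES ((0 IMPLIES 0) OR (0 AND 0))) -> 1
  row 1 [00001]: ((1 XOR 0) IMPLIES ((0 IMPLIES 1) OR (0 AND 0))) -> 1
  row 2 [00010]: ((0 XOR 1) IMPLIES ((1 IMPLIES 0) OR (0 AND 0))) -> 0
  row 3 [00011]: ((1 XOR 1) IMPLIES ((1 IMPLIES 1) OR (0 AND 0))) -> 1
  row 4 [00100]: ((0 XOR 0) IMPLIES ((0 IMPLIES 0) OR (1 AND 0))) -> 1
  row 5 [00101]: ((1 XOR 0) IMPLIES ((0 IMPLIES 1) OR (1 AND 0))) -> 1
  row 6 [00110]: ((0 XOR 1) IMPLIES ((1 IMPLIES 0) OR (1 AND 0))) -> 0
  row 7 [00111]: ((1 XOR 1) IMPLIES ((1 IMPLIES 1) OR (1 AND 0))) -> 1
  row 8 [01000]: ((0 XOR 0) IMPLIES ((0 IMPLIES 0) OR (0 AND 1))) -> 1
  row 9 [01001]: ((1 XOR 0) IMPLIES ((0 IMPLIES 1) OR (0 AND 1))) -> 1
  row 10 [01010]: ((0 XOR 1) IMPLIES ((1 IMPLIES 0) OR (0 AND 1))) -> 0
  row 11 [01011]: ((1 XOR 1) IMPLIES ((1 IMPLIES 1) OR (0 AND 1))) -> 1
  row 12 [01100]: ((0 XOR 0) IMPLIES ((0 IMPLIES 0) OR (1 AND 1))) -> 1
  row 13 [01101]: ((1 XOR 0) IMPLIES ((0 IMPLIES 1) OR (1 AND 1))) -> 1
  row 14 [01110]: ((0 XOR 1) IMPLIES ((1 IMPLIES 0) OR (1 AND 1))) -> 1
  row 15 [01111]: ((1 XOR 1) IMPLIES ((1 IMPLIES 1) OR (1 AND 1))) -> 1
  row 16 [10000]: ((0 XOR 0) IMPLIES ((0 IMPLIES 0) OR (0 AND 0))) -> 1
  row 17 [10001]: ((1 XOR 0) IMPLIES ((0 IMPLIES 1) OR (0 AND 0))) -> 1
  row 18 [10010]: ((0 XOR 1) IMPLIES ((1 IMPLIES 0) OR (0 AND 0))) -> 0
  row 19 [10011]: ((1 XOR 1) IMPLIES ((1 IMPLIES 1) OR (0 AND 0))) -> 1
  row 20 [10100]: ((0 XOR 0) IMPLIES ((0 IMPLIES 0) OR (1 AND 0))) -> 1
  row 21 [10101]: ((1 XOR 0) IMPLIES ((0 IMPLIES 1) OR (1 AND 0))) -> 1
  row 22 [10110]: ((0 XOR 1) IMPLIES ((1 IMPLIES 0) OR (1 AND 0))) -> 0
  row 23 [10111]: ((1 XOR 1) IMPLIES ((1 IMPLIES 1) OR (1 AND 0))) -> 1
  row 24 [11000]: ((0 XOR 0) IMPLIES ((0 IMPLIES 0) OR (0 AND 1))) -> 1
  row 25 [11001]: ((1 XOR 0) IMPLIES ((0 IMPLIES 1) OR (0 AND 1))) -> 1
  row 26 [11010]: ((0 XOR 1) IMPLIES ((1 IMPLIES 0) OR (0 AND 1))) -> 0
  row 27 [11011]: ((1 XOR 1) IMPLIES ((1 IMPLIES 1) OR (0 AND 1))) -> 1
  row 28 [11100]: ((0 XOR 0) IMPLIES ((0 IMPLIES 0) OR (1 AND 1))) -> 1
  row 29 [11101]: ((1 XOR 0) IMPLIES ((0 IMPLIES 1) OR (1 AND 1))) -> 1
  row 30 [11110]: ((0 XOR 1) IMPLIES ((1 IMPLIES 0) OR (1 AND 1))) -> 1
  row 31 [11111]: ((1 XOR 1) IMPLIES ((1 IMPLIES 1) OR (1 AND 1))) -> 1
Full result column, 4 rows per line (a,b,c fixed per line; d,e runs 00..11 left to right):
  rows 0-3 [a,b,c=000]: 1101  = hex D
  rows 4-7 [a,b,c=001]: 1101  = hex D
  rows 8-11 [a,b,c=010]: 1101  = hex D
  rows 12-15 [a,b,c=011]: 1111  = hex F
  rows 16-19 [a,b,c=100]: 1101  = hex D
  rows 20-23 [a,b,c=101]: 1101  = hex D
  rows 24-27 [a,b,c=110]: 1101  = hex D
  rows 28-31 [a,b,c=111]: 1111  = hex F
Output column (row 0 .. row 31) = 11011101110111111101110111011111
Output column grouped in 4s = 1101 1101 1101 1111 1101 1101 1101 1111 = 0xDDDFDDDF
Convert to decimal digit by digit (value = value*16 + digit):
  D -> 13
  13*16 + 13 (D) = 221
  221*16 + 13 (D) = 3549
  3549*16 + 15 (F) = 56799
  56799*16 + 13 (D) = 908797
  908797*16 + 13 (D) = 14540765
  14540765*16 + 13 (D) = 232652253
  232652253*16 + 15 (F) = 3722436063
Decimal = 3722436063

3722436063


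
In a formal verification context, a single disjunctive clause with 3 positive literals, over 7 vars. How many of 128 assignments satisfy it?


Step 1: Total=2^7=128
Step 2: Unsat when all 3 false: 2^4=16
Step 3: Sat=128-16=112

112


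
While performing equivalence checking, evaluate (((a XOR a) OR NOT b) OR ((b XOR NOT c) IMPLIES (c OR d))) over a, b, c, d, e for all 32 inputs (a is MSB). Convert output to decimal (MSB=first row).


Formula: (((a XOR a) OR NOT b) OR ((b XOR NOT c) IMPLIES (c OR d))) over a, b, c, d, e (32 rows)
Evaluate each row (bits = a,b,c,d,e, MSB first):
  row 0 [00000]: (((0 XOR 0) OR NOT 0) OR ((0 XOR NOT 0) IMPLIES (0 OR 0))) -> 1
  row 1 [00001]: (((0 XOR 0) OR NOT 0) OR ((0 XOR NOT 0) IMPLIES (0 OR 0))) -> 1
  row 2 [00010]: (((0 XOR 0) OR NOT 0) OR ((0 XOR NOT 0) IMPLIES (0 OR 1))) -> 1
  row 3 [00011]: (((0 XOR 0) OR NOT 0) OR ((0 XOR NOT 0) IMPLIES (0 OR 1))) -> 1
  row 4 [00100]: (((0 XOR 0) OR NOT 0) OR ((0 XOR NOT 1) IMPLIES (1 OR 0))) -> 1
  row 5 [00101]: (((0 XOR 0) OR NOT 0) OR ((0 XOR NOT 1) IMPLIES (1 OR 0))) -> 1
  row 6 [00110]: (((0 XOR 0) OR NOT 0) OR ((0 XOR NOT 1) IMPLIES (1 OR 1))) -> 1
  row 7 [00111]: (((0 XOR 0) OR NOT 0) OR ((0 XOR NOT 1) IMPLIES (1 OR 1))) -> 1
  row 8 [01000]: (((0 XOR 0) OR NOT 1) OR ((1 XOR NOT 0) IMPLIES (0 OR 0))) -> 1
  row 9 [01001]: (((0 XOR 0) OR NOT 1) OR ((1 XOR NOT 0) IMPLIES (0 OR 0))) -> 1
  row 10 [01010]: (((0 XOR 0) OR NOT 1) OR ((1 XOR NOT 0) IMPLIES (0 OR 1))) -> 1
  row 11 [01011]: (((0 XOR 0) OR NOT 1) OR ((1 XOR NOT 0) IMPLIES (0 OR 1))) -> 1
  row 12 [01100]: (((0 XOR 0) OR NOT 1) OR ((1 XOR NOT 1) IMPLIES (1 OR 0))) -> 1
  row 13 [01101]: (((0 XOR 0) OR NOT 1) OR ((1 XOR NOT 1) IMPLIES (1 OR 0))) -> 1
  row 14 [01110]: (((0 XOR 0) OR NOT 1) OR ((1 XOR NOT 1) IMPLIES (1 OR 1))) -> 1
  row 15 [01111]: (((0 XOR 0) OR NOT 1) OR ((1 XOR NOT 1) IMPLIES (1 OR 1))) -> 1
  row 16 [10000]: (((1 XOR 1) OR NOT 0) OR ((0 XOR NOT 0) IMPLIES (0 OR 0))) -> 1
  row 17 [10001]: (((1 XOR 1) OR NOT 0) OR ((0 XOR NOT 0) IMPLIES (0 OR 0))) -> 1
  row 18 [10010]: (((1 XOR 1) OR NOT 0) OR ((0 XOR NOT 0) IMPLIES (0 OR 1))) -> 1
  row 19 [10011]: (((1 XOR 1) OR NOT 0) OR ((0 XOR NOT 0) IMPLIES (0 OR 1))) -> 1
  row 20 [10100]: (((1 XOR 1) OR NOT 0) OR ((0 XOR NOT 1) IMPLIES (1 OR 0))) -> 1
  row 21 [10101]: (((1 XOR 1) OR NOT 0) OR ((0 XOR NOT 1) IMPLIES (1 OR 0))) -> 1
  row 22 [10110]: (((1 XOR 1) OR NOT 0) OR ((0 XOR NOT 1) IMPLIES (1 OR 1))) -> 1
  row 23 [10111]: (((1 XOR 1) OR NOT 0) OR ((0 XOR NOT 1) IMPLIES (1 OR 1))) -> 1
  row 24 [11000]: (((1 XOR 1) OR NOT 1) OR ((1 XOR NOT 0) IMPLIES (0 OR 0))) -> 1
  row 25 [11001]: (((1 XOR 1) OR NOT 1) OR ((1 XOR NOT 0) IMPLIES (0 OR 0))) -> 1
  row 26 [11010]: (((1 XOR 1) OR NOT 1) OR ((1 XOR NOT 0) IMPLIES (0 OR 1))) -> 1
  row 27 [11011]: (((1 XOR 1) OR NOT 1) OR ((1 XOR NOT 0) IMPLIES (0 OR 1))) -> 1
  row 28 [11100]: (((1 XOR 1) OR NOT 1) OR ((1 XOR NOT 1) IMPLIES (1 OR 0))) -> 1
  row 29 [11101]: (((1 XOR 1) OR NOT 1) OR ((1 XOR NOT 1) IMPLIES (1 OR 0))) -> 1
  row 30 [11110]: (((1 XOR 1) OR NOT 1) OR ((1 XOR NOT 1) IMPLIES (1 OR 1))) -> 1
  row 31 [11111]: (((1 XOR 1) OR NOT 1) OR ((1 XOR NOT 1) IMPLIES (1 OR 1))) -> 1
Full result column, 4 rows per line (a,b,c fixed per line; d,e runs 00..11 left to right):
  rows 0-3 [a,b,c=000]: 1111  = hex F
  rows 4-7 [a,b,c=001]: 1111  = hex F
  rows 8-11 [a,b,c=010]: 1111  = hex F
  rows 12-15 [a,b,c=011]: 1111  = hex F
  rows 16-19 [a,b,c=100]: 1111  = hex F
  rows 20-23 [a,b,c=101]: 1111  = hex F
  rows 24-27 [a,b,c=110]: 1111  = hex F
  rows 28-31 [a,b,c=111]: 1111  = hex F
Output column (row 0 .. row 31) = 11111111111111111111111111111111
Output column grouped in 4s = 1111 1111 1111 1111 1111 1111 1111 1111 = 0xFFFFFFFF
Convert to decimal digit by digit (value = value*16 + digit):
  F -> 15
  15*16 + 15 (F) = 255
  255*16 + 15 (F) = 4095
  4095*16 + 15 (F) = 65535
  65535*16 + 15 (F) = 1048575
  1048575*16 + 15 (F) = 16777215
  16777215*16 + 15 (F) = 268435455
  268435455*16 + 15 (F) = 4294967295
Decimal = 4294967295

4294967295


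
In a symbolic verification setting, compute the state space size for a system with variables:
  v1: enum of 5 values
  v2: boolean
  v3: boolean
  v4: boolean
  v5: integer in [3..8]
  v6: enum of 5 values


State space = product of domain sizes of all variables.
Domain sizes:
  v1 (enum of 5 values): 5
  v2 (boolean): 2
  v3 (boolean): 2
  v4 (boolean): 2
  v5 (integer in [3..8]): 6
  v6 (enum of 5 values): 5
Product = 5 * 2 * 2 * 2 * 6 * 5 = 1200

1200


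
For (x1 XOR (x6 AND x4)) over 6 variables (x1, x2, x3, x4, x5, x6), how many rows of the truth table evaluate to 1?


Formula: (x1 XOR (x6 AND x4)) over 6 vars (64 rows)
Evaluate each row (x1, x2, x3, x4, x5, x6 as bits, MSB first):
  row 0 [000000]: (0 XOR (0 AND 0)) -> 0
  row 1 [000001]: (0 XOR (1 AND 0)) -> 0
  row 2 [000010]: (0 XOR (0 AND 0)) -> 0
  row 3 [000011]: (0 XOR (1 AND 0)) -> 0
  row 4 [000100]: (0 XOR (0 AND 1)) -> 0
  (every remaining row is evaluated the same way; all 64 results are listed next)
Full result column, 8 rows per line (x1,x2,x3 fixed per line; x4,x5,x6 runs 000..111 left to right):
  rows 0-7 [x1,x2,x3=000]: 00000101  (ones: 2)
  rows 8-15 [x1,x2,x3=001]: 00000101  (ones: 2)
  rows 16-23 [x1,x2,x3=010]: 00000101  (ones: 2)
  rows 24-31 [x1,x2,x3=011]: 00000101  (ones: 2)
  rows 32-39 [x1,x2,x3=100]: 11111010  (ones: 6)
  rows 40-47 [x1,x2,x3=101]: 11111010  (ones: 6)
  rows 48-55 [x1,x2,x3=110]: 11111010  (ones: 6)
  rows 56-63 [x1,x2,x3=111]: 11111010  (ones: 6)
Count of 1-rows = 2+2+2+2+6+6+6+6 = 32

32


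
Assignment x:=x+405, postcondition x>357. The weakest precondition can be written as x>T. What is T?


Formula: wp(x:=E, P) = P[E/x] (substitute E for x in postcondition)
Step 1: Postcondition: x>357
Step 2: Substitute x+405 for x: x+405>357
Step 3: Solve for x: x > 357-405 = -48

-48


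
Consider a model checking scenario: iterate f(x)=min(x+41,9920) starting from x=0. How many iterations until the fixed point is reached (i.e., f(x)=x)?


Step 1: x=0, cap=9920, increment=41
Step 2: x grows by 41 each step until capped at 9920; fixed point is x=9920
Step 3: iterations = ceil(9920/41) = 242

242


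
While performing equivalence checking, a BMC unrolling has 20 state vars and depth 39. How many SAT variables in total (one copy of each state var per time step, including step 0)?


BMC unrolls to depth k, creating one copy of each state var for steps 0..k.
Step count = 39 + 1 = 40 (steps 0 through 39)
Vars per step = 20
Total = 20 * 40 = 800

800


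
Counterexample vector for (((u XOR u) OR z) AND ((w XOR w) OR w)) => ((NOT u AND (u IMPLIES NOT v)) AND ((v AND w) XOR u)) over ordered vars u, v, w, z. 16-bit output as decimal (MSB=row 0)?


F1 = (((u XOR u) OR z) AND ((w XOR w) OR w))
F2 = ((NOT u AND (u IMPLIES NOT v)) AND ((v AND w) XOR u))
Counterexample to F1=>F2 is where F1=1 and F2=0.
Evaluate each row (bits = u,v,w,z, MSB first):
  row 0 [0000]: F1=0 F2=0 -> F1&~F2 -> 0
  row 1 [0001]: F1=0 F2=0 -> F1&~F2 -> 0
  row 2 [0010]: F1=0 F2=0 -> F1&~F2 -> 0
  row 3 [0011]: F1=1 F2=0 -> F1&~F2 -> 1
  row 4 [0100]: F1=0 F2=0 -> F1&~F2 -> 0
  row 5 [0101]: F1=0 F2=0 -> F1&~F2 -> 0
  row 6 [0110]: F1=0 F2=1 -> F1&~F2 -> 0
  row 7 [0111]: F1=1 F2=1 -> F1&~F2 -> 0
  row 8 [1000]: F1=0 F2=0 -> F1&~F2 -> 0
  row 9 [1001]: F1=0 F2=0 -> F1&~F2 -> 0
  row 10 [1010]: F1=0 F2=0 -> F1&~F2 -> 0
  row 11 [1011]: F1=1 F2=0 -> F1&~F2 -> 1
  row 12 [1100]: F1=0 F2=0 -> F1&~F2 -> 0
  row 13 [1101]: F1=0 F2=0 -> F1&~F2 -> 0
  row 14 [1110]: F1=0 F2=0 -> F1&~F2 -> 0
  row 15 [1111]: F1=1 F2=0 -> F1&~F2 -> 1
Full result column, 4 rows per line (u,v fixed per line; w,z runs 00..11 left to right):
  rows 0-3 [u,v=00]: 0001  = hex 1
  rows 4-7 [u,v=01]: 0000  = hex 0
  rows 8-11 [u,v=10]: 0001  = hex 1
  rows 12-15 [u,v=11]: 0001  = hex 1
Counterexample vector (row 0 .. row 15) = 0001000000010001
Output column grouped in 4s = 0001 0000 0001 0001 = 0x1011
Convert to decimal digit by digit (value = value*16 + digit):
  1 -> 1
  1*16 + 0 = 16
  16*16 + 1 = 257
  257*16 + 1 = 4113
Decimal = 4113

4113


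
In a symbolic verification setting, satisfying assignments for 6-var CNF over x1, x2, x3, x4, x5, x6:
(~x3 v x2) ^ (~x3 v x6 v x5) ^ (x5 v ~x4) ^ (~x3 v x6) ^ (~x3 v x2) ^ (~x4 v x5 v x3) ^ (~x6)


CNF with 7 clauses over 6 vars (64 assignments).
An assignment satisfies CNF iff every clause has >=1 true literal.
Check each row (bits = x1,x2,x3,x4,x5,x6; clause T/F shown):
  row 0 [000000]: clauses=TTTTTTT -> 1
  row 1 [000001]: clauses=TTTTTTF -> 0
  row 2 [000010]: clauses=TTTTTTT -> 1
  row 3 [000011]: clauses=TTTTTTF -> 0
  row 4 [000100]: clauses=TTFTTFT -> 0
  (every remaining row is evaluated the same way; all 64 results are listed next)
Full result column, 8 rows per line (x1,x2,x3 fixed per line; x4,x5,x6 runs 000..111 left to right):
  rows 0-7 [x1,x2,x3=000]: 10100010  (ones: 3)
  rows 8-15 [x1,x2,x3=001]: 00000000  (ones: 0)
  rows 16-23 [x1,x2,x3=010]: 10100010  (ones: 3)
  rows 24-31 [x1,x2,x3=011]: 00000000  (ones: 0)
  rows 32-39 [x1,x2,x3=100]: 10100010  (ones: 3)
  rows 40-47 [x1,x2,x3=101]: 00000000  (ones: 0)
  rows 48-55 [x1,x2,x3=110]: 10100010  (ones: 3)
  rows 56-63 [x1,x2,x3=111]: 00000000  (ones: 0)
Satisfying assignments = 3+0+3+0+3+0+3+0 = 12

12


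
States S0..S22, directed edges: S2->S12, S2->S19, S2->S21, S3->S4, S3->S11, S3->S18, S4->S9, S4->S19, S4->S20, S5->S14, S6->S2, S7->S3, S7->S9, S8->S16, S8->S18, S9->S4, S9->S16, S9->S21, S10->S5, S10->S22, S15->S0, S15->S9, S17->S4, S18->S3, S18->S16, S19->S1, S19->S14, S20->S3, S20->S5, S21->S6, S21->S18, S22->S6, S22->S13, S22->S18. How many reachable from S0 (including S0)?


BFS from S0:
  layer 0: {S0}
Reachable set: {S0}
Count = 1

1


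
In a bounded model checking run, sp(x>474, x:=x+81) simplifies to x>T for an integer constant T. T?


Formula: sp(P, x:=E) = exists old_x. (x = E[old_x/x]) AND P[old_x/x] (old_x is the value of x before the assignment; eliminate old_x by solving x = E[old_x/x] for old_x)
Step 1: Precondition P: x>474, i.e. old_x > 474
Step 2: Assignment gives x = old_x + 81, so old_x = x - 81
Step 3: Substitute into P: x - 81 > 474
Step 4: Simplify: x > 474+81 = 555

555


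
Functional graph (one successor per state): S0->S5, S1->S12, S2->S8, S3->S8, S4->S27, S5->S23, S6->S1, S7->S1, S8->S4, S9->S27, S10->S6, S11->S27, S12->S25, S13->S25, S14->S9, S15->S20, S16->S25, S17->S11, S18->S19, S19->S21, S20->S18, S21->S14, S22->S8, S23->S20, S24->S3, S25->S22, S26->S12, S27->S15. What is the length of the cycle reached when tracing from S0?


Trace from S0 until a state repeats:
  S0 -> S5 -> S23 -> S20 -> S18 -> S19 -> S21 -> S14 -> S9 -> S27 -> S15 -> S20
S20 first seen at step 3, revisited at step 11.
Cycle length = 11 - 3 = 8

8


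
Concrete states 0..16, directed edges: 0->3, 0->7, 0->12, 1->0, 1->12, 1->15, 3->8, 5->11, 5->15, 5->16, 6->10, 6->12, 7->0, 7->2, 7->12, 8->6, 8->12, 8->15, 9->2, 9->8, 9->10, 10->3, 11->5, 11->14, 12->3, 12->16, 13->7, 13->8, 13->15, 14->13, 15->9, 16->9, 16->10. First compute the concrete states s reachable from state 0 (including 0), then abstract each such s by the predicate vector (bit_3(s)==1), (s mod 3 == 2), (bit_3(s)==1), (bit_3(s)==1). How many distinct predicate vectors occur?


BFS from 0:
Concrete reachable: {0, 2, 3, 6, 7, 8, 9, 10, 12, 15, 16}
Abstract via predicates (bit_3(s)==1), (s mod 3 == 2), (bit_3(s)==1), (bit_3(s)==1):
  (0,0,0,0) <- {0, 3, 6, 7, 16}
  (0,1,0,0) <- {2}
  (1,0,1,1) <- {9, 10, 12, 15}
  (1,1,1,1) <- {8}
Distinct abstract states = 4

4


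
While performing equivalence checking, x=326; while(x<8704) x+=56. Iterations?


Step 1: x goes from 326 toward 8704 by 56; the body runs while x<8704, so iterations = ceil((bound-start)/step)
Step 2: Distance=8378
Step 3: ceil(8378/56)=150

150


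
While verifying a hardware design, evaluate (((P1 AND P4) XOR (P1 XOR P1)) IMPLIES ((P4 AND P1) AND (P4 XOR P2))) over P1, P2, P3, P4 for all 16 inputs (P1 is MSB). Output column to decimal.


Formula: (((P1 AND P4) XOR (P1 XOR P1)) IMPLIES ((P4 AND P1) AND (P4 XOR P2))) over P1, P2, P3, P4 (16 rows)
Evaluate each row (bits = P1,P2,P3,P4, MSB first):
  row 0 [0000]: (((0 AND 0) XOR (0 XOR 0)) IMPLIES ((0 AND 0) AND (0 XOR 0))) -> 1
  row 1 [0001]: (((0 AND 1) XOR (0 XOR 0)) IMPLIES ((1 AND 0) AND (1 XOR 0))) -> 1
  row 2 [0010]: (((0 AND 0) XOR (0 XOR 0)) IMPLIES ((0 AND 0) AND (0 XOR 0))) -> 1
  row 3 [0011]: (((0 AND 1) XOR (0 XOR 0)) IMPLIES ((1 AND 0) AND (1 XOR 0))) -> 1
  row 4 [0100]: (((0 AND 0) XOR (0 XOR 0)) IMPLIES ((0 AND 0) AND (0 XOR 1))) -> 1
  row 5 [0101]: (((0 AND 1) XOR (0 XOR 0)) IMPLIES ((1 AND 0) AND (1 XOR 1))) -> 1
  row 6 [0110]: (((0 AND 0) XOR (0 XOR 0)) IMPLIES ((0 AND 0) AND (0 XOR 1))) -> 1
  row 7 [0111]: (((0 AND 1) XOR (0 XOR 0)) IMPLIES ((1 AND 0) AND (1 XOR 1))) -> 1
  row 8 [1000]: (((1 AND 0) XOR (1 XOR 1)) IMPLIES ((0 AND 1) AND (0 XOR 0))) -> 1
  row 9 [1001]: (((1 AND 1) XOR (1 XOR 1)) IMPLIES ((1 AND 1) AND (1 XOR 0))) -> 1
  row 10 [1010]: (((1 AND 0) XOR (1 XOR 1)) IMPLIES ((0 AND 1) AND (0 XOR 0))) -> 1
  row 11 [1011]: (((1 AND 1) XOR (1 XOR 1)) IMPLIES ((1 AND 1) AND (1 XOR 0))) -> 1
  row 12 [1100]: (((1 AND 0) XOR (1 XOR 1)) IMPLIES ((0 AND 1) AND (0 XOR 1))) -> 1
  row 13 [1101]: (((1 AND 1) XOR (1 XOR 1)) IMPLIES ((1 AND 1) AND (1 XOR 1))) -> 0
  row 14 [1110]: (((1 AND 0) XOR (1 XOR 1)) IMPLIES ((0 AND 1) AND (0 XOR 1))) -> 1
  row 15 [1111]: (((1 AND 1) XOR (1 XOR 1)) IMPLIES ((1 AND 1) AND (1 XOR 1))) -> 0
Full result column, 4 rows per line (P1,P2 fixed per line; P3,P4 runs 00..11 left to right):
  rows 0-3 [P1,P2=00]: 1111  = hex F
  rows 4-7 [P1,P2=01]: 1111  = hex F
  rows 8-11 [P1,P2=10]: 1111  = hex F
  rows 12-15 [P1,P2=11]: 1010  = hex A
Output column (row 0 .. row 15) = 1111111111111010
Output column grouped in 4s = 1111 1111 1111 1010 = 0xFFFA
Convert to decimal digit by digit (value = value*16 + digit):
  F -> 15
  15*16 + 15 (F) = 255
  255*16 + 15 (F) = 4095
  4095*16 + 10 (A) = 65530
Decimal = 65530

65530


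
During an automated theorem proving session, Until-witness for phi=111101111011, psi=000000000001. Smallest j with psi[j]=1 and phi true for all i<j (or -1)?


(phi U psi) at 0: need smallest j with psi[j]=1 and phi[i]=1 for all i in [0,j).
Scan from step 0:
  step 0: phi=1, psi=0 -> continue
  step 1: phi=1, psi=0 -> continue
  step 2: phi=1, psi=0 -> continue
  step 3: phi=1, psi=0 -> continue
  step 4: phi=0 -> phi-prefix broken from here
  step 11: psi=1 but phi already failed -> not a witness
  end of trace: no witness -> -1
Witness step = -1

-1


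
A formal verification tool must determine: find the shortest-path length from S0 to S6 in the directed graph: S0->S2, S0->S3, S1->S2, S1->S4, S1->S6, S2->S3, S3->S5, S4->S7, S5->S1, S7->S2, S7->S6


BFS layer-by-layer from S0:
  dist 0: {S0}
  dist 1: {S2, S3}
  dist 2: {S5}
  dist 3: {S1}
  dist 4: {S4, S6}
  -> S6 reached at distance 4
Shortest path length = 4

4


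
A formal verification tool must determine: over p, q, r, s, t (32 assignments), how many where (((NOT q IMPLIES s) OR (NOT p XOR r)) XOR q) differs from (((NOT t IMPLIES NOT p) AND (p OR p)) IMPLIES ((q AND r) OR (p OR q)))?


F1 = (((NOT q IMPLIES s) OR (NOT p XOR r)) XOR q)
F2 = (((NOT t IMPLIES NOT p) AND (p OR p)) IMPLIES ((q AND r) OR (p OR q)))
Evaluate both on each of 32 rows (bits = p,q,r,s,t):
  row 0 [00000]: F1=1 F2=1 -> 0
  row 1 [00001]: F1=1 F2=1 -> 0
  row 2 [00010]: F1=1 F2=1 -> 0
  row 3 [00011]: F1=1 F2=1 -> 0
  row 4 [00100]: F1=0 F2=1 (differ) -> 1
  row 5 [00101]: F1=0 F2=1 (differ) -> 1
  row 6 [00110]: F1=1 F2=1 -> 0
  row 7 [00111]: F1=1 F2=1 -> 0
  row 8 [01000]: F1=0 F2=1 (differ) -> 1
  row 9 [01001]: F1=0 F2=1 (differ) -> 1
  row 10 [01010]: F1=0 F2=1 (differ) -> 1
  row 11 [01011]: F1=0 F2=1 (differ) -> 1
  row 12 [01100]: F1=0 F2=1 (differ) -> 1
  row 13 [01101]: F1=0 F2=1 (differ) -> 1
  row 14 [01110]: F1=0 F2=1 (differ) -> 1
  row 15 [01111]: F1=0 F2=1 (differ) -> 1
  row 16 [10000]: F1=0 F2=1 (differ) -> 1
  row 17 [10001]: F1=0 F2=1 (differ) -> 1
  row 18 [10010]: F1=1 F2=1 -> 0
  row 19 [10011]: F1=1 F2=1 -> 0
  row 20 [10100]: F1=1 F2=1 -> 0
  row 21 [10101]: F1=1 F2=1 -> 0
  row 22 [10110]: F1=1 F2=1 -> 0
  row 23 [10111]: F1=1 F2=1 -> 0
  row 24 [11000]: F1=0 F2=1 (differ) -> 1
  row 25 [11001]: F1=0 F2=1 (differ) -> 1
  row 26 [11010]: F1=0 F2=1 (differ) -> 1
  row 27 [11011]: F1=0 F2=1 (differ) -> 1
  row 28 [11100]: F1=0 F2=1 (differ) -> 1
  row 29 [11101]: F1=0 F2=1 (differ) -> 1
  row 30 [11110]: F1=0 F2=1 (differ) -> 1
  row 31 [11111]: F1=0 F2=1 (differ) -> 1
Full result column, 8 rows per line (p,q fixed per line; r,s,t runs 000..111 left to right):
  rows 0-7 [p,q=00]: 00001100  (ones: 2)
  rows 8-15 [p,q=01]: 11111111  (ones: 8)
  rows 16-23 [p,q=10]: 11000000  (ones: 2)
  rows 24-31 [p,q=11]: 11111111  (ones: 8)
Disagreements = 2+8+2+8 = 20

20


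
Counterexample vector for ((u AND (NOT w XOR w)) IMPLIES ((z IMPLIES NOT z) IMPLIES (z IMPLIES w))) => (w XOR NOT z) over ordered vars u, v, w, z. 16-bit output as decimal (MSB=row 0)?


F1 = ((u AND (NOT w XOR w)) IMPLIES ((z IMPLIES NOT z) IMPLIES (z IMPLIES w)))
F2 = (w XOR NOT z)
Counterexample to F1=>F2 is where F1=1 and F2=0.
Evaluate each row (bits = u,v,w,z, MSB first):
  row 0 [0000]: F1=1 F2=1 -> F1&~F2 -> 0
  row 1 [0001]: F1=1 F2=0 -> F1&~F2 -> 1
  row 2 [0010]: F1=1 F2=0 -> F1&~F2 -> 1
  row 3 [0011]: F1=1 F2=1 -> F1&~F2 -> 0
  row 4 [0100]: F1=1 F2=1 -> F1&~F2 -> 0
  row 5 [0101]: F1=1 F2=0 -> F1&~F2 -> 1
  row 6 [0110]: F1=1 F2=0 -> F1&~F2 -> 1
  row 7 [0111]: F1=1 F2=1 -> F1&~F2 -> 0
  row 8 [1000]: F1=1 F2=1 -> F1&~F2 -> 0
  row 9 [1001]: F1=1 F2=0 -> F1&~F2 -> 1
  row 10 [1010]: F1=1 F2=0 -> F1&~F2 -> 1
  row 11 [1011]: F1=1 F2=1 -> F1&~F2 -> 0
  row 12 [1100]: F1=1 F2=1 -> F1&~F2 -> 0
  row 13 [1101]: F1=1 F2=0 -> F1&~F2 -> 1
  row 14 [1110]: F1=1 F2=0 -> F1&~F2 -> 1
  row 15 [1111]: F1=1 F2=1 -> F1&~F2 -> 0
Full result column, 4 rows per line (u,v fixed per line; w,z runs 00..11 left to right):
  rows 0-3 [u,v=00]: 0110  = hex 6
  rows 4-7 [u,v=01]: 0110  = hex 6
  rows 8-11 [u,v=10]: 0110  = hex 6
  rows 12-15 [u,v=11]: 0110  = hex 6
Counterexample vector (row 0 .. row 15) = 0110011001100110
Output column grouped in 4s = 0110 0110 0110 0110 = 0x6666
Convert to decimal digit by digit (value = value*16 + digit):
  6 -> 6
  6*16 + 6 = 102
  102*16 + 6 = 1638
  1638*16 + 6 = 26214
Decimal = 26214

26214


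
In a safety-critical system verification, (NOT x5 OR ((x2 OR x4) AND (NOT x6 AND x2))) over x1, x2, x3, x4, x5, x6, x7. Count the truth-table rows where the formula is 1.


Formula: (NOT x5 OR ((x2 OR x4) AND (NOT x6 AND x2))) over 7 vars (128 rows)
Evaluate each row (x1, x2, x3, x4, x5, x6, x7 as bits, MSB first):
  row 0 [0000000]: (NOT 0 OR ((0 OR 0) AND (NOT 0 AND 0))) -> 1
  row 1 [0000001]: (NOT 0 OR ((0 OR 0) AND (NOT 0 AND 0))) -> 1
  row 2 [0000010]: (NOT 0 OR ((0 OR 0) AND (NOT 1 AND 0))) -> 1
  row 3 [0000011]: (NOT 0 OR ((0 OR 0) AND (NOT 1 AND 0))) -> 1
  row 4 [0000100]: (NOT 1 OR ((0 OR 0) AND (NOT 0 AND 0))) -> 0
  (every remaining row is evaluated the same way; all 128 results are listed next)
Full result column, 8 rows per line (x1,x2,x3,x4 fixed per line; x5,x6,x7 runs 000..111 left to right):
  rows 0-7 [x1,x2,x3,x4=0000]: 11110000  (ones: 4)
  rows 8-15 [x1,x2,x3,x4=0001]: 11110000  (ones: 4)
  rows 16-23 [x1,x2,x3,x4=0010]: 11110000  (ones: 4)
  rows 24-31 [x1,x2,x3,x4=0011]: 11110000  (ones: 4)
  rows 32-39 [x1,x2,x3,x4=0100]: 11111100  (ones: 6)
  rows 40-47 [x1,x2,x3,x4=0101]: 11111100  (ones: 6)
  rows 48-55 [x1,x2,x3,x4=0110]: 11111100  (ones: 6)
  rows 56-63 [x1,x2,x3,x4=0111]: 11111100  (ones: 6)
  rows 64-71 [x1,x2,x3,x4=1000]: 11110000  (ones: 4)
  rows 72-79 [x1,x2,x3,x4=1001]: 11110000  (ones: 4)
  rows 80-87 [x1,x2,x3,x4=1010]: 11110000  (ones: 4)
  rows 88-95 [x1,x2,x3,x4=1011]: 11110000  (ones: 4)
  rows 96-103 [x1,x2,x3,x4=1100]: 11111100  (ones: 6)
  rows 104-111 [x1,x2,x3,x4=1101]: 11111100  (ones: 6)
  rows 112-119 [x1,x2,x3,x4=1110]: 11111100  (ones: 6)
  rows 120-127 [x1,x2,x3,x4=1111]: 11111100  (ones: 6)
Count of 1-rows = 4+4+4+4+6+6+6+6+4+4+4+4+6+6+6+6 = 80

80


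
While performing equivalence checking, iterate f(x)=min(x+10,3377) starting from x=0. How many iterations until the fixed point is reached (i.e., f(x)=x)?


Step 1: x=0, cap=3377, increment=10
Step 2: x grows by 10 each step until capped at 3377; fixed point is x=3377
Step 3: iterations = ceil(3377/10) = 338

338


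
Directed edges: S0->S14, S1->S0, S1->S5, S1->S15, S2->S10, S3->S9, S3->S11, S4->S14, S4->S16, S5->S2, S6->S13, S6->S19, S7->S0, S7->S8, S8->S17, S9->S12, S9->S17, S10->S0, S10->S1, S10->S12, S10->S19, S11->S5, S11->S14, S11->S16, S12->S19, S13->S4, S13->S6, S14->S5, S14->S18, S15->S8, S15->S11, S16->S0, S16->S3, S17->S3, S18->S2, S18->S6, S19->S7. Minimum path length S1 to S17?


BFS layer-by-layer from S1:
  dist 0: {S1}
  dist 1: {S0, S5, S15}
  dist 2: {S2, S8, S11, S14}
  dist 3: {S10, S16, S17, S18}
  -> S17 reached at distance 3
Shortest path length = 3

3


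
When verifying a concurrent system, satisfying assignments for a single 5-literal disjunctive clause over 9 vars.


Step 1: Total=2^9=512
Step 2: Unsat when all 5 false: 2^4=16
Step 3: Sat=512-16=496

496


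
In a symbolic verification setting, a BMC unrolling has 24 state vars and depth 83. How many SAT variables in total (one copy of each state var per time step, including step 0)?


BMC unrolls to depth k, creating one copy of each state var for steps 0..k.
Step count = 83 + 1 = 84 (steps 0 through 83)
Vars per step = 24
Total = 24 * 84 = 2016

2016


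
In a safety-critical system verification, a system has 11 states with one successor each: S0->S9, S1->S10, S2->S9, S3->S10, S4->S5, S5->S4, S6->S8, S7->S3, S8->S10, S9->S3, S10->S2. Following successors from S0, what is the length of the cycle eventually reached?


Trace from S0 until a state repeats:
  S0 -> S9 -> S3 -> S10 -> S2 -> S9
S9 first seen at step 1, revisited at step 5.
Cycle length = 5 - 1 = 4

4


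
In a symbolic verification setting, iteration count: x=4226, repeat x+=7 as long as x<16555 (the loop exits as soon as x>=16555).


Step 1: x goes from 4226 toward 16555 by 7; the body runs while x<16555, so iterations = ceil((bound-start)/step)
Step 2: Distance=12329
Step 3: ceil(12329/7)=1762

1762


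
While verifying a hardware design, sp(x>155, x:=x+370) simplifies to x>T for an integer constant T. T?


Formula: sp(P, x:=E) = exists old_x. (x = E[old_x/x]) AND P[old_x/x] (old_x is the value of x before the assignment; eliminate old_x by solving x = E[old_x/x] for old_x)
Step 1: Precondition P: x>155, i.e. old_x > 155
Step 2: Assignment gives x = old_x + 370, so old_x = x - 370
Step 3: Substitute into P: x - 370 > 155
Step 4: Simplify: x > 155+370 = 525

525


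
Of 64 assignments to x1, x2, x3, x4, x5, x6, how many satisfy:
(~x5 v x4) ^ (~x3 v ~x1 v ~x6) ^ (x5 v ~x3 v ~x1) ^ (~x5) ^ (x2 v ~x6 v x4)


CNF with 5 clauses over 6 vars (64 assignments).
An assignment satisfies CNF iff every clause has >=1 true literal.
Check each row (bits = x1,x2,x3,x4,x5,x6; clause T/F shown):
  row 0 [000000]: clauses=TTTTT -> 1
  row 1 [000001]: clauses=TTTTF -> 0
  row 2 [000010]: clauses=FTTFT -> 0
  row 3 [000011]: clauses=FTTFF -> 0
  row 4 [000100]: clauses=TTTTT -> 1
  (every remaining row is evaluated the same way; all 64 results are listed next)
Full result column, 8 rows per line (x1,x2,x3 fixed per line; x4,x5,x6 runs 000..111 left to right):
  rows 0-7 [x1,x2,x3=000]: 10001100  (ones: 3)
  rows 8-15 [x1,x2,x3=001]: 10001100  (ones: 3)
  rows 16-23 [x1,x2,x3=010]: 11001100  (ones: 4)
  rows 24-31 [x1,x2,x3=011]: 11001100  (ones: 4)
  rows 32-39 [x1,x2,x3=100]: 10001100  (ones: 3)
  rows 40-47 [x1,x2,x3=101]: 00000000  (ones: 0)
  rows 48-55 [x1,x2,x3=110]: 11001100  (ones: 4)
  rows 56-63 [x1,x2,x3=111]: 00000000  (ones: 0)
Satisfying assignments = 3+3+4+4+3+0+4+0 = 21

21


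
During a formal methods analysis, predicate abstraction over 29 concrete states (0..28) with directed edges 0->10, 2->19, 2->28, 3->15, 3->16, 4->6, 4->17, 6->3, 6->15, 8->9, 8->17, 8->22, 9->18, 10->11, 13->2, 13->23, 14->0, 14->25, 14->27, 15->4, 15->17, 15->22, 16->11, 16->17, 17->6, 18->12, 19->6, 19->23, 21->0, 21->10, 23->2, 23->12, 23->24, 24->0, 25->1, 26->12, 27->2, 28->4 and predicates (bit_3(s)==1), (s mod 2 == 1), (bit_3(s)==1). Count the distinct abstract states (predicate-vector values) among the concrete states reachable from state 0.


BFS from 0:
Concrete reachable: {0, 10, 11}
Abstract via predicates (bit_3(s)==1), (s mod 2 == 1), (bit_3(s)==1):
  (0,0,0) <- {0}
  (1,0,1) <- {10}
  (1,1,1) <- {11}
Distinct abstract states = 3

3
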